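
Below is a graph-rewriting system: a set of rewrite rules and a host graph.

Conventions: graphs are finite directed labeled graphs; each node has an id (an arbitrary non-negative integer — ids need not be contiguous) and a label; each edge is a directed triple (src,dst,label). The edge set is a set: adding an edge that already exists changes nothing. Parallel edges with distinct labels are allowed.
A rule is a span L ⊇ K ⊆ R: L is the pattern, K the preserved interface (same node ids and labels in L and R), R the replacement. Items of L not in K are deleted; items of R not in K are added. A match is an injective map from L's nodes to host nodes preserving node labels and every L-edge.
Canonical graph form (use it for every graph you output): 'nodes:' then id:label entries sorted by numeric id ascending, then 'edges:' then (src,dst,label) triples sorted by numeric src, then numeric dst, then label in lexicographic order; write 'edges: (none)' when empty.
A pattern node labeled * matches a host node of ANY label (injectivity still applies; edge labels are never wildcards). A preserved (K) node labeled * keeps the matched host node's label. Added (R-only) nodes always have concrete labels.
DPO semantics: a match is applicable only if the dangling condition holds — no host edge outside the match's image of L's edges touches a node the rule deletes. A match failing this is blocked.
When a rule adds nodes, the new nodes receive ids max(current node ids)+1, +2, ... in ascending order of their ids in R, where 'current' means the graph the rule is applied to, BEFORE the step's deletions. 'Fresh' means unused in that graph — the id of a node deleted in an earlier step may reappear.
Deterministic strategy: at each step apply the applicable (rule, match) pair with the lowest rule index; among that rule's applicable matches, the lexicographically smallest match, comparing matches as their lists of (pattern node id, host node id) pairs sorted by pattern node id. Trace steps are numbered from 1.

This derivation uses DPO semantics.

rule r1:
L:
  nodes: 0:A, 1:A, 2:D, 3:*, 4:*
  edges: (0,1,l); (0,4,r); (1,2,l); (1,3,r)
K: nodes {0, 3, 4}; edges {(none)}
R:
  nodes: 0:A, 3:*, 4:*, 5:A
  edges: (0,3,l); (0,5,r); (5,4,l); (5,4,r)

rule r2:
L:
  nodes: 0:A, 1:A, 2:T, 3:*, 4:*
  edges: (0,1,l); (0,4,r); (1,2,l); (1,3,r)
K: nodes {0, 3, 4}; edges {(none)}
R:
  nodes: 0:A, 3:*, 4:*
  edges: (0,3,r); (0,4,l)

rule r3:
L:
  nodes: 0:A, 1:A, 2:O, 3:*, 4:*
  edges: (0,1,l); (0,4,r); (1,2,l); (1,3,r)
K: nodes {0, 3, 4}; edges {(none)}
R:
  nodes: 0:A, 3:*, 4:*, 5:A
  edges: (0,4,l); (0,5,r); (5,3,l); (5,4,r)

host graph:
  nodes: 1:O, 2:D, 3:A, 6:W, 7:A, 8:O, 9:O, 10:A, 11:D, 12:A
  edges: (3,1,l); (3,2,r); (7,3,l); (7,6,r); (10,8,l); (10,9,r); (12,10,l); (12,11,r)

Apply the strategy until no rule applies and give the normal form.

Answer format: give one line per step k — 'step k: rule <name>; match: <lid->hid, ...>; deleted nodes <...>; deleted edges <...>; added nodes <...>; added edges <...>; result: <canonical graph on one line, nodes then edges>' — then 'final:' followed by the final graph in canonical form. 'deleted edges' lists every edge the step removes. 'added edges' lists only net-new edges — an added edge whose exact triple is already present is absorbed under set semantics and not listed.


step 1: rule r3; match: 0->7, 1->3, 2->1, 3->2, 4->6; deleted nodes 1, 3; deleted edges (3,1,l); (3,2,r); (7,3,l); (7,6,r); added nodes 13; added edges (7,6,l); (7,13,r); (13,2,l); (13,6,r); result: nodes: 2:D, 6:W, 7:A, 8:O, 9:O, 10:A, 11:D, 12:A, 13:A edges: (7,6,l); (7,13,r); (10,8,l); (10,9,r); (12,10,l); (12,11,r); (13,2,l); (13,6,r)
step 2: rule r3; match: 0->12, 1->10, 2->8, 3->9, 4->11; deleted nodes 8, 10; deleted edges (10,8,l); (10,9,r); (12,10,l); (12,11,r); added nodes 14; added edges (12,11,l); (12,14,r); (14,9,l); (14,11,r); result: nodes: 2:D, 6:W, 7:A, 9:O, 11:D, 12:A, 13:A, 14:A edges: (7,6,l); (7,13,r); (12,11,l); (12,14,r); (13,2,l); (13,6,r); (14,9,l); (14,11,r)
final:
nodes: 2:D, 6:W, 7:A, 9:O, 11:D, 12:A, 13:A, 14:A
edges: (7,6,l); (7,13,r); (12,11,l); (12,14,r); (13,2,l); (13,6,r); (14,9,l); (14,11,r)


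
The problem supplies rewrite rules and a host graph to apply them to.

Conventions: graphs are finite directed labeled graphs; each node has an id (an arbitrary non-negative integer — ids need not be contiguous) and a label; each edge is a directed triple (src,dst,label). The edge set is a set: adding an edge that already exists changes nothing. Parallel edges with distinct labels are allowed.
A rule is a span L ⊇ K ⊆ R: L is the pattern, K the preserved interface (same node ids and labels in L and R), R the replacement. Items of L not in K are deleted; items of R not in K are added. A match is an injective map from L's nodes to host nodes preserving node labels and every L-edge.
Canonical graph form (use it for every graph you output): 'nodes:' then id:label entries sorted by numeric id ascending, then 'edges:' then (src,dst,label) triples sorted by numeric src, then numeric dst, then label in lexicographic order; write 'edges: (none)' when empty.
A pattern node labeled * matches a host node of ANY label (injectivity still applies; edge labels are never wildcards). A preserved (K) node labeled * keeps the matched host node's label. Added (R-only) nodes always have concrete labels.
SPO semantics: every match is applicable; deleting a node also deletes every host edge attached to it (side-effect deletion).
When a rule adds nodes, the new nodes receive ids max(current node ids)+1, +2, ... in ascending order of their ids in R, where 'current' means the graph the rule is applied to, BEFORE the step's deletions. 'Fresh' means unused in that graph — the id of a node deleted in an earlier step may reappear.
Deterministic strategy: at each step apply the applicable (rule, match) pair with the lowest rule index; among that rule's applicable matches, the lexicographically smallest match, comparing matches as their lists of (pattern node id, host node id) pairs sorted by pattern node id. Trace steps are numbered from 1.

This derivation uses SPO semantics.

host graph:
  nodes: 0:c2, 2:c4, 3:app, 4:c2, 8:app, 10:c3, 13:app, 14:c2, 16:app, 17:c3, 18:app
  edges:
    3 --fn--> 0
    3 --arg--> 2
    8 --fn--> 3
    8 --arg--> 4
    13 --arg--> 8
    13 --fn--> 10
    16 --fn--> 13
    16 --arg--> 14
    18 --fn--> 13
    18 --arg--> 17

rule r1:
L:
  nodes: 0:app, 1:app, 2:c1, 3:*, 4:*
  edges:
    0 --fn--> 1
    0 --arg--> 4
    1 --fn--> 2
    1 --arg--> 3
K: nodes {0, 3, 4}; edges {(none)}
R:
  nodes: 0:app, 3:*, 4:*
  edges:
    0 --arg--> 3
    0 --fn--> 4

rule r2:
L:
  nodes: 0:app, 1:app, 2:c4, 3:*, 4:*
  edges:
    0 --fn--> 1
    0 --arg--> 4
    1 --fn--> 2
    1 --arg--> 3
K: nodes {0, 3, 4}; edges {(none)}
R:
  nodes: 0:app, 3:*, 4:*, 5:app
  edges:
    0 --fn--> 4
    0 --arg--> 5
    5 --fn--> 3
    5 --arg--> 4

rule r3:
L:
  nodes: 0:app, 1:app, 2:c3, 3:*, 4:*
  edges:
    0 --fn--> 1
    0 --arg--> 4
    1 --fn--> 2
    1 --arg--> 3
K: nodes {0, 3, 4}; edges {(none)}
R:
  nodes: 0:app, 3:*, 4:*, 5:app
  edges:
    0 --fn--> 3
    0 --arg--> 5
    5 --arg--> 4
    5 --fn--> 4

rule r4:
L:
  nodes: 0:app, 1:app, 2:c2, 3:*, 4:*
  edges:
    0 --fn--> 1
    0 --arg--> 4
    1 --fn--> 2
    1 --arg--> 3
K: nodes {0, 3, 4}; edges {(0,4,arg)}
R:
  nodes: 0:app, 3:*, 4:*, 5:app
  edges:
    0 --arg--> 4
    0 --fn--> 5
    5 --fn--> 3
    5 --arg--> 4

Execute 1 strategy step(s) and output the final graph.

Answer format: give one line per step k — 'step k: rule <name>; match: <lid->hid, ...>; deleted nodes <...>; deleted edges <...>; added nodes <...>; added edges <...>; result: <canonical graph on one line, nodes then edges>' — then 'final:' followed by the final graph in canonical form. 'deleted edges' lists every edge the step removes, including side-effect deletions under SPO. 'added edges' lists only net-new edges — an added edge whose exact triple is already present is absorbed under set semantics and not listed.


step 1: rule r3; match: 0->16, 1->13, 2->10, 3->8, 4->14; deleted nodes 10, 13; deleted edges (13,8,arg); (13,10,fn); (16,13,fn); (16,14,arg); (18,13,fn); added nodes 19; added edges (16,8,fn); (16,19,arg); (19,14,arg); (19,14,fn); result: nodes: 0:c2, 2:c4, 3:app, 4:c2, 8:app, 14:c2, 16:app, 17:c3, 18:app, 19:app edges: (3,0,fn); (3,2,arg); (8,3,fn); (8,4,arg); (16,8,fn); (16,19,arg); (18,17,arg); (19,14,arg); (19,14,fn)
final:
nodes: 0:c2, 2:c4, 3:app, 4:c2, 8:app, 14:c2, 16:app, 17:c3, 18:app, 19:app
edges: (3,0,fn); (3,2,arg); (8,3,fn); (8,4,arg); (16,8,fn); (16,19,arg); (18,17,arg); (19,14,arg); (19,14,fn)


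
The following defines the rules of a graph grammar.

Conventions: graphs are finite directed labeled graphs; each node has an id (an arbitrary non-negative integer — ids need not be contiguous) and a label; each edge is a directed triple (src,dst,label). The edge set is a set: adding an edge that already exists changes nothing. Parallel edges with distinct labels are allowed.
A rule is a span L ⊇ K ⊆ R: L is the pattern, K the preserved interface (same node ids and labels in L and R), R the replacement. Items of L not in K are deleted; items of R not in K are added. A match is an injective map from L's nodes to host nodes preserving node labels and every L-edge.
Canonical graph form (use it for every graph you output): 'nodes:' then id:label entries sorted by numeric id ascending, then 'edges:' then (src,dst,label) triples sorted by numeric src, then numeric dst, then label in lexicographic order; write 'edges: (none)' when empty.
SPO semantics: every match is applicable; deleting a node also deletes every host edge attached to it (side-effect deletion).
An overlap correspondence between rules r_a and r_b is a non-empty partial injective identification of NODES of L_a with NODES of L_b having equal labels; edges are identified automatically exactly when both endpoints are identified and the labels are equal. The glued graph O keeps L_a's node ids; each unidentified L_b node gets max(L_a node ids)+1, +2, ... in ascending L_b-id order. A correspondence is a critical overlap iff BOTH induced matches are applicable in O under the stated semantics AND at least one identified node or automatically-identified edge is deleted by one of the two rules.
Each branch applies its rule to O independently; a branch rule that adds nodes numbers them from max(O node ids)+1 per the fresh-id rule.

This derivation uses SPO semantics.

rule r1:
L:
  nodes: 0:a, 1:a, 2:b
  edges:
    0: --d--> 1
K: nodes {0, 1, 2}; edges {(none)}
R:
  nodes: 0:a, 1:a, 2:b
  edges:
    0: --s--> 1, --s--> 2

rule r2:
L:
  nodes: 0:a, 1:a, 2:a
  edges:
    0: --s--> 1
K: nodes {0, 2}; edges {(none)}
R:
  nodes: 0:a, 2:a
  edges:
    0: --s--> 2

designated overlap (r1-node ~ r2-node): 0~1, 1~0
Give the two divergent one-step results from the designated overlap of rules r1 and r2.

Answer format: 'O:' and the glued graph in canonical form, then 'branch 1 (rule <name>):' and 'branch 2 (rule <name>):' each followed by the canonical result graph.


O:
nodes: 0:a, 1:a, 2:b, 3:a
edges: (0,1,d); (1,0,s)
branch 1 (rule r1):
nodes: 0:a, 1:a, 2:b, 3:a
edges: (0,1,s); (0,2,s); (1,0,s)
branch 2 (rule r2):
nodes: 1:a, 2:b, 3:a
edges: (1,3,s)


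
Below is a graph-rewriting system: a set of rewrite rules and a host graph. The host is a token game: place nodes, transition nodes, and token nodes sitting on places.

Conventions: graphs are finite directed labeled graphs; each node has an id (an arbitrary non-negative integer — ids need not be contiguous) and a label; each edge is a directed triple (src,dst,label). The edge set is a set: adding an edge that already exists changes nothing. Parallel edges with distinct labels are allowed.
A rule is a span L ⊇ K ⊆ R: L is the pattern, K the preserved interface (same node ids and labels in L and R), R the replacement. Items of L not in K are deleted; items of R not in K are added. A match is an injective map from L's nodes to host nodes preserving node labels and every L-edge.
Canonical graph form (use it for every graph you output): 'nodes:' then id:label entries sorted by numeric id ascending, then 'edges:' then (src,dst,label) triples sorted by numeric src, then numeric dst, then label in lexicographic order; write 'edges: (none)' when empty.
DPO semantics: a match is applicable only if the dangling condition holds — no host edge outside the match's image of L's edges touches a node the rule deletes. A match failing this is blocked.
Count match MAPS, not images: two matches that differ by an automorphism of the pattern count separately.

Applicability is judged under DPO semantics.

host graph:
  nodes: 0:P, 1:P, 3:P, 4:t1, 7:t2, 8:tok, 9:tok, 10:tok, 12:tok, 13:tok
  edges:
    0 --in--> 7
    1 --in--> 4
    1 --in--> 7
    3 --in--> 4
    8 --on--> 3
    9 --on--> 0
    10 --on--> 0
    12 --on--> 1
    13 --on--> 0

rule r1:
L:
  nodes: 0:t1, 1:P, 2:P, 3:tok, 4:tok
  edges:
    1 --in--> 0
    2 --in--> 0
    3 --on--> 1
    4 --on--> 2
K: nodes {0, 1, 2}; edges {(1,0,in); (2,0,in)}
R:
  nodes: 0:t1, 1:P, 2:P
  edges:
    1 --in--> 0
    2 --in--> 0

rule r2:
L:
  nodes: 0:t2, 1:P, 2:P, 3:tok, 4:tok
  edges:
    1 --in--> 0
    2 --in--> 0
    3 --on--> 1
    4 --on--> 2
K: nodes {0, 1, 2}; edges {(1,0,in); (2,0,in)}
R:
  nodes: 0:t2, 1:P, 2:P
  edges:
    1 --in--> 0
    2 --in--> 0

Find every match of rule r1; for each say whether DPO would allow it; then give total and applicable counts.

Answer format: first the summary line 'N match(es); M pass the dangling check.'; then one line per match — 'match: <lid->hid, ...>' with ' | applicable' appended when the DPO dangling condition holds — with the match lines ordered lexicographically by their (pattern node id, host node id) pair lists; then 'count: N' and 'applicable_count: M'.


2 match(es); 2 pass the dangling check.
match: 0->4, 1->1, 2->3, 3->12, 4->8 | applicable
match: 0->4, 1->3, 2->1, 3->8, 4->12 | applicable
count: 2
applicable_count: 2


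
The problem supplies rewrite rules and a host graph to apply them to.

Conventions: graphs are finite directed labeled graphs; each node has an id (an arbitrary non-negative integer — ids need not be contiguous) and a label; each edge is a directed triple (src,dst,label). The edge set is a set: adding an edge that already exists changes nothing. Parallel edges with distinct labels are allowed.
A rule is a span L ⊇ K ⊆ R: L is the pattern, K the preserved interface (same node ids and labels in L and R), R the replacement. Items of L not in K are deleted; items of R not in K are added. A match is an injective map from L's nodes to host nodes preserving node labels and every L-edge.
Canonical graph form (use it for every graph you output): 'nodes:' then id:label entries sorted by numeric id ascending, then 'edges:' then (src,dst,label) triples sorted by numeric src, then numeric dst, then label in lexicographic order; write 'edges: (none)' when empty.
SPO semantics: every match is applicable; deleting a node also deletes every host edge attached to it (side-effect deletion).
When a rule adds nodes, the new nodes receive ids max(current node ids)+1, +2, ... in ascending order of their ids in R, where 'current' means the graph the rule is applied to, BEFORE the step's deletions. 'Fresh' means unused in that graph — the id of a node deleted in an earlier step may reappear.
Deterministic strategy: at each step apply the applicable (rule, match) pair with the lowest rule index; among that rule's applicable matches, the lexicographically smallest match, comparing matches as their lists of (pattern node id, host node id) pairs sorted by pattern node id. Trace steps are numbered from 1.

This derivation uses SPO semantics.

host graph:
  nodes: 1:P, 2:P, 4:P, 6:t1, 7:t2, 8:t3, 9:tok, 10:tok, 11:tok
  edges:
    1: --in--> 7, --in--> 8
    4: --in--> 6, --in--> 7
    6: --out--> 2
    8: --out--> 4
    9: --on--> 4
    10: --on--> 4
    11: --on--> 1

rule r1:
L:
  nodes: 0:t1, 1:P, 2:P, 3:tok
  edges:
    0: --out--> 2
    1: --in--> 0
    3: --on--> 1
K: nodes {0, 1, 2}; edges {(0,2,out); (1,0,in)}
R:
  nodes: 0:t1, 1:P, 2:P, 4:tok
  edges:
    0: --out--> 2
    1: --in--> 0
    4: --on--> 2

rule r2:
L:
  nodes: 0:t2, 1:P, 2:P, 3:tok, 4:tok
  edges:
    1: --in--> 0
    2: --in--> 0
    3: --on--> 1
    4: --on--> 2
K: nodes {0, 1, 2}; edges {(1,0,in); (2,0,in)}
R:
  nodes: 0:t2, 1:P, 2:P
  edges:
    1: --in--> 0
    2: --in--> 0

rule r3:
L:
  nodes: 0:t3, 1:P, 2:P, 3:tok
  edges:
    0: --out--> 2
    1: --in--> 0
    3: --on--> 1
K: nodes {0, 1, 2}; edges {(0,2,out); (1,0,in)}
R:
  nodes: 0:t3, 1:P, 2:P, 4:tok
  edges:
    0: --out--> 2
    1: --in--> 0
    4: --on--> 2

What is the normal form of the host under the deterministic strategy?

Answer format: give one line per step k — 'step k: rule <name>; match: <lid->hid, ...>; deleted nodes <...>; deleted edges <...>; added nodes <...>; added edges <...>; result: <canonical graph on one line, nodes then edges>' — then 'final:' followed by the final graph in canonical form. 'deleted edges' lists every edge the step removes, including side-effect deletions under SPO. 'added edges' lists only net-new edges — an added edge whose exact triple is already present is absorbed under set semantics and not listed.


step 1: rule r1; match: 0->6, 1->4, 2->2, 3->9; deleted nodes 9; deleted edges (9,4,on); added nodes 12; added edges (12,2,on); result: nodes: 1:P, 2:P, 4:P, 6:t1, 7:t2, 8:t3, 10:tok, 11:tok, 12:tok edges: (1,7,in); (1,8,in); (4,6,in); (4,7,in); (6,2,out); (8,4,out); (10,4,on); (11,1,on); (12,2,on)
step 2: rule r1; match: 0->6, 1->4, 2->2, 3->10; deleted nodes 10; deleted edges (10,4,on); added nodes 13; added edges (13,2,on); result: nodes: 1:P, 2:P, 4:P, 6:t1, 7:t2, 8:t3, 11:tok, 12:tok, 13:tok edges: (1,7,in); (1,8,in); (4,6,in); (4,7,in); (6,2,out); (8,4,out); (11,1,on); (12,2,on); (13,2,on)
step 3: rule r3; match: 0->8, 1->1, 2->4, 3->11; deleted nodes 11; deleted edges (11,1,on); added nodes 14; added edges (14,4,on); result: nodes: 1:P, 2:P, 4:P, 6:t1, 7:t2, 8:t3, 12:tok, 13:tok, 14:tok edges: (1,7,in); (1,8,in); (4,6,in); (4,7,in); (6,2,out); (8,4,out); (12,2,on); (13,2,on); (14,4,on)
step 4: rule r1; match: 0->6, 1->4, 2->2, 3->14; deleted nodes 14; deleted edges (14,4,on); added nodes 15; added edges (15,2,on); result: nodes: 1:P, 2:P, 4:P, 6:t1, 7:t2, 8:t3, 12:tok, 13:tok, 15:tok edges: (1,7,in); (1,8,in); (4,6,in); (4,7,in); (6,2,out); (8,4,out); (12,2,on); (13,2,on); (15,2,on)
final:
nodes: 1:P, 2:P, 4:P, 6:t1, 7:t2, 8:t3, 12:tok, 13:tok, 15:tok
edges: (1,7,in); (1,8,in); (4,6,in); (4,7,in); (6,2,out); (8,4,out); (12,2,on); (13,2,on); (15,2,on)


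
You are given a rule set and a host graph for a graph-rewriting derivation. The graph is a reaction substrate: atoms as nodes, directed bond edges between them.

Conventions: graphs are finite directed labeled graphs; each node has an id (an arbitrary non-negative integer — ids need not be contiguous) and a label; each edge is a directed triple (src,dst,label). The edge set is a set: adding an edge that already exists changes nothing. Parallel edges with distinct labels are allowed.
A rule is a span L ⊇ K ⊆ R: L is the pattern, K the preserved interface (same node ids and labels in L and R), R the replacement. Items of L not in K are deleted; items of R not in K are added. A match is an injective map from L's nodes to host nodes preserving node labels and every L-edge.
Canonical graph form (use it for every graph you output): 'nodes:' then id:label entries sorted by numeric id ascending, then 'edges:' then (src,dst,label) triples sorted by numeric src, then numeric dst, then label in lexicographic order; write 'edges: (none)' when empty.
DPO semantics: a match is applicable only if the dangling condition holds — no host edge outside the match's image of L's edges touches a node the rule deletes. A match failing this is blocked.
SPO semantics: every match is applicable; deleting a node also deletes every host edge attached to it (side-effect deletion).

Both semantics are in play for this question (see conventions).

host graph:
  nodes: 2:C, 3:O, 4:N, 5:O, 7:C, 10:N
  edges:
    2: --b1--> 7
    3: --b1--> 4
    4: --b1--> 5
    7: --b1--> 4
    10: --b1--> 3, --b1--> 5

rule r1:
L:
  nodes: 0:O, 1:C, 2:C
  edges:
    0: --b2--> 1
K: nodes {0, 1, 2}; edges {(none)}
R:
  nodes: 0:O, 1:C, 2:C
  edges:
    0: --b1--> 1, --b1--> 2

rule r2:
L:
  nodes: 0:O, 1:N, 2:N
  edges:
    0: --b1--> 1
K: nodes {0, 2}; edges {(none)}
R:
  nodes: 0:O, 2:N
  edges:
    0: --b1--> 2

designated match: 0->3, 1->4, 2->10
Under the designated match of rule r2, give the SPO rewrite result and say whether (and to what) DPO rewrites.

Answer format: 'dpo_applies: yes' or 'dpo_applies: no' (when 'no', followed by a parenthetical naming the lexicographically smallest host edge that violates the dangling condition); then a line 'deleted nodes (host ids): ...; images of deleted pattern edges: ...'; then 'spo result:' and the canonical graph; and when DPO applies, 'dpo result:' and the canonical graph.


dpo_applies: no
(the rule deletes node 4, which keeps host edge (4,5,b1) outside the match image — the dangling condition fails, DPO blocks; SPO proceeds and side-deletes such edges)
deleted nodes (host ids): 4; images of deleted pattern edges: (3,4,b1)
spo result:
nodes: 2:C, 3:O, 5:O, 7:C, 10:N
edges: (2,7,b1); (3,10,b1); (10,3,b1); (10,5,b1)


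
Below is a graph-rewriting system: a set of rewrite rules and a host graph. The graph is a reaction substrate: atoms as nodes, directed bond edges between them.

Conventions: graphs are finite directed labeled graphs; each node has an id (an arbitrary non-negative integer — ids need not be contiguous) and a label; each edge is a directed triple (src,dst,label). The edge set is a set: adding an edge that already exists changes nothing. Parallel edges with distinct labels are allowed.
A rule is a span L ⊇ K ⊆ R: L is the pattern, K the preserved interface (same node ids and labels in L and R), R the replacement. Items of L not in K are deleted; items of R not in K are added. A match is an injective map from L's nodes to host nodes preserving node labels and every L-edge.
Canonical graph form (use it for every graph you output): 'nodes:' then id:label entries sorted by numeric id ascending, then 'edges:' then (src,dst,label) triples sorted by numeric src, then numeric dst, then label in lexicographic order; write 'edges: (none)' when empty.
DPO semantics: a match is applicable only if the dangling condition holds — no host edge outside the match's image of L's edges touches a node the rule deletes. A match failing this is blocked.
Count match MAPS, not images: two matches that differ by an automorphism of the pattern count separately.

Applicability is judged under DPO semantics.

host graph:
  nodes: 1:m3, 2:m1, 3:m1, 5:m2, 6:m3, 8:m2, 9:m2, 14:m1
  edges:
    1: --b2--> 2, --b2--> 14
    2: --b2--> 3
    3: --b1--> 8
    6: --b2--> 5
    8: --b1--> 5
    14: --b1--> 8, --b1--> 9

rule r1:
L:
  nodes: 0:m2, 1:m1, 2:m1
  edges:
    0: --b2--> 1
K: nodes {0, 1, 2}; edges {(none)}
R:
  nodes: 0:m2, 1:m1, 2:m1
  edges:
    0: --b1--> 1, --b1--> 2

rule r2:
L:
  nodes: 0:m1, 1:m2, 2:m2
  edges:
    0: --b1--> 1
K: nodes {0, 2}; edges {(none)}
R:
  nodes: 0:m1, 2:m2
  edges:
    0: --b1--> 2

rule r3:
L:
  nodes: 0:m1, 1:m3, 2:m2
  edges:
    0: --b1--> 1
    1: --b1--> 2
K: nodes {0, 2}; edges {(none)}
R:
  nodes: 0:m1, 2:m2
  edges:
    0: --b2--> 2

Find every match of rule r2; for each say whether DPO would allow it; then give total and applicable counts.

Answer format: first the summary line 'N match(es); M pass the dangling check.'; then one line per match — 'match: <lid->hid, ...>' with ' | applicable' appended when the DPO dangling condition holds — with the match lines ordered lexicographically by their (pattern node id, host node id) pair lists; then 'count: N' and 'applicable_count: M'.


6 match(es); 2 pass the dangling check.
match: 0->3, 1->8, 2->5
match: 0->3, 1->8, 2->9
match: 0->14, 1->8, 2->5
match: 0->14, 1->8, 2->9
match: 0->14, 1->9, 2->5 | applicable
match: 0->14, 1->9, 2->8 | applicable
count: 6
applicable_count: 2


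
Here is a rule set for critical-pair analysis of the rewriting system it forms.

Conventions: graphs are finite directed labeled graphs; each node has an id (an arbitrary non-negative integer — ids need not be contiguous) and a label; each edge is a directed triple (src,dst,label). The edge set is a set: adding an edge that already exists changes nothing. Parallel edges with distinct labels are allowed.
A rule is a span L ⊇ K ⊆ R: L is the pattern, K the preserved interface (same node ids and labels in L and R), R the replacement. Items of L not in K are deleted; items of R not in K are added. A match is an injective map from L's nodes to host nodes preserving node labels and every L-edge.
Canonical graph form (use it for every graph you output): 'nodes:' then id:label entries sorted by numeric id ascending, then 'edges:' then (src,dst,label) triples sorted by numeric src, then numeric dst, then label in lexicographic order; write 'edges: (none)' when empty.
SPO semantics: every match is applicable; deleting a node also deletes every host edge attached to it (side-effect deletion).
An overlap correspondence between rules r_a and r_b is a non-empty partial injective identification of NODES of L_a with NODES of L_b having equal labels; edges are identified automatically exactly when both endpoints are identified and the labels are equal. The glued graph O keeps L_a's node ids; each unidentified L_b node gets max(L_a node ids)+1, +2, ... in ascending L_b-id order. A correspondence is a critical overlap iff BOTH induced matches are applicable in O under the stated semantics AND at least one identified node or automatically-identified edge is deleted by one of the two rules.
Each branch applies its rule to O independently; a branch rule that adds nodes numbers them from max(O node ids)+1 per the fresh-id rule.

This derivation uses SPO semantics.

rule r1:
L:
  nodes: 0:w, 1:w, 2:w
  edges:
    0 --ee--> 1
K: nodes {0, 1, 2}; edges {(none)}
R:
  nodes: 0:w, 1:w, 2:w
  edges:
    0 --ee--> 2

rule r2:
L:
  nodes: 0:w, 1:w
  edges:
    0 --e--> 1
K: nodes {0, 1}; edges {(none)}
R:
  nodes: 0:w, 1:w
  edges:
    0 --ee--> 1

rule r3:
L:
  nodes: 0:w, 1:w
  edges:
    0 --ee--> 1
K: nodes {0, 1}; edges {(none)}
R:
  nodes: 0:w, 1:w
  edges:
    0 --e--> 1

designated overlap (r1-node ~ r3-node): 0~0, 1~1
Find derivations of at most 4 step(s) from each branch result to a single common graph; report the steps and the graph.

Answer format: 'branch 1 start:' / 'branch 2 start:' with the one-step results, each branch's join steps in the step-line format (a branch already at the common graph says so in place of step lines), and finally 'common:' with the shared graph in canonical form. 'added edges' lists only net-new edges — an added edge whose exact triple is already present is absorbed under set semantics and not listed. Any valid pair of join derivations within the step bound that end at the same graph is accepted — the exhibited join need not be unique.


branch 1 start:
nodes: 0:w, 1:w, 2:w
edges: (0,2,ee)
branch 2 start:
nodes: 0:w, 1:w, 2:w
edges: (0,1,e)
branch 1 step 1: rule r1; match: 0->0, 1->2, 2->1; deleted nodes (none); deleted edges (0,2,ee); added nodes (none); added edges (0,1,ee); result: nodes: 0:w, 1:w, 2:w edges: (0,1,ee)
branch 2 step 1: rule r2; match: 0->0, 1->1; deleted nodes (none); deleted edges (0,1,e); added nodes (none); added edges (0,1,ee); result: nodes: 0:w, 1:w, 2:w edges: (0,1,ee)
common:
nodes: 0:w, 1:w, 2:w
edges: (0,1,ee)


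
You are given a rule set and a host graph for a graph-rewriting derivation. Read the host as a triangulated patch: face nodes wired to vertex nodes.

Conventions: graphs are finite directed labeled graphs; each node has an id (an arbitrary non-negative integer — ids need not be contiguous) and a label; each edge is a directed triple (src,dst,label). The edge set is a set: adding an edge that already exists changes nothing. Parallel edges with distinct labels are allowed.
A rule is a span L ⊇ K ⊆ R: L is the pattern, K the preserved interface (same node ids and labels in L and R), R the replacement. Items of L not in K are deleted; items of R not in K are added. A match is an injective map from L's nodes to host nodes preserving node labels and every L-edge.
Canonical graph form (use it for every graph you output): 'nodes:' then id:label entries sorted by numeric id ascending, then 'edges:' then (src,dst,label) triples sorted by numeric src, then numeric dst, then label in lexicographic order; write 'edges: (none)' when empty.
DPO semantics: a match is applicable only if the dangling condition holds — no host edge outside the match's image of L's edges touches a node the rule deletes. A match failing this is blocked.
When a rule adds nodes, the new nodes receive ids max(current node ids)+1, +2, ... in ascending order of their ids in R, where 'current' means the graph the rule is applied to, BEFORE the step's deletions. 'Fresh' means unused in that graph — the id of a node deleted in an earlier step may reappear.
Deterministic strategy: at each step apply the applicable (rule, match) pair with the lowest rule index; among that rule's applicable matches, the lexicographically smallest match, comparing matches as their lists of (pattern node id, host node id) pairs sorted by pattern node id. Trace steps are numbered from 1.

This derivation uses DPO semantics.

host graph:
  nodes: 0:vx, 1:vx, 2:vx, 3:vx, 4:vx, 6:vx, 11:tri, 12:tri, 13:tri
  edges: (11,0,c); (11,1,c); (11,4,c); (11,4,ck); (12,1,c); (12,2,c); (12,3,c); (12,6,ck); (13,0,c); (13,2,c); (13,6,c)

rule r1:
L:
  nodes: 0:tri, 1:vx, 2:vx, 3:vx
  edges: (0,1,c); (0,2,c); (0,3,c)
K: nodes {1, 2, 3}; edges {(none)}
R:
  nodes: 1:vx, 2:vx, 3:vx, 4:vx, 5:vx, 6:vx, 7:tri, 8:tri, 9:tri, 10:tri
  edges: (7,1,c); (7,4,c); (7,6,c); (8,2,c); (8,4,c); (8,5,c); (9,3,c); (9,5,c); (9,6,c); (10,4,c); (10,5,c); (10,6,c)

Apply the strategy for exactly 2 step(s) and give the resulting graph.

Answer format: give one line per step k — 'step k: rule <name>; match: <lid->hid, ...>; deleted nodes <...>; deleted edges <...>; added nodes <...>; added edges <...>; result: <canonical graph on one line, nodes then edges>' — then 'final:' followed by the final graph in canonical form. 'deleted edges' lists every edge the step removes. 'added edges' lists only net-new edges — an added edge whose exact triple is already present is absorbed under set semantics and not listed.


step 1: rule r1; match: 0->13, 1->0, 2->2, 3->6; deleted nodes 13; deleted edges (13,0,c); (13,2,c); (13,6,c); added nodes 14, 15, 16, 17, 18, 19, 20; added edges (17,0,c); (17,14,c); (17,16,c); (18,2,c); (18,14,c); (18,15,c); (19,6,c); (19,15,c); (19,16,c); (20,14,c); (20,15,c); (20,16,c); result: nodes: 0:vx, 1:vx, 2:vx, 3:vx, 4:vx, 6:vx, 11:tri, 12:tri, 14:vx, 15:vx, 16:vx, 17:tri, 18:tri, 19:tri, 20:tri edges: (11,0,c); (11,1,c); (11,4,c); (11,4,ck); (12,1,c); (12,2,c); (12,3,c); (12,6,ck); (17,0,c); (17,14,c); (17,16,c); (18,2,c); (18,14,c); (18,15,c); (19,6,c); (19,15,c); (19,16,c); (20,14,c); (20,15,c); (20,16,c)
step 2: rule r1; match: 0->17, 1->0, 2->14, 3->16; deleted nodes 17; deleted edges (17,0,c); (17,14,c); (17,16,c); added nodes 21, 22, 23, 24, 25, 26, 27; added edges (24,0,c); (24,21,c); (24,23,c); (25,14,c); (25,21,c); (25,22,c); (26,16,c); (26,22,c); (26,23,c); (27,21,c); (27,22,c); (27,23,c); result: nodes: 0:vx, 1:vx, 2:vx, 3:vx, 4:vx, 6:vx, 11:tri, 12:tri, 14:vx, 15:vx, 16:vx, 18:tri, 19:tri, 20:tri, 21:vx, 22:vx, 23:vx, 24:tri, 25:tri, 26:tri, 27:tri edges: (11,0,c); (11,1,c); (11,4,c); (11,4,ck); (12,1,c); (12,2,c); (12,3,c); (12,6,ck); (18,2,c); (18,14,c); (18,15,c); (19,6,c); (19,15,c); (19,16,c); (20,14,c); (20,15,c); (20,16,c); (24,0,c); (24,21,c); (24,23,c); (25,14,c); (25,21,c); (25,22,c); (26,16,c); (26,22,c); (26,23,c); (27,21,c); (27,22,c); (27,23,c)
final:
nodes: 0:vx, 1:vx, 2:vx, 3:vx, 4:vx, 6:vx, 11:tri, 12:tri, 14:vx, 15:vx, 16:vx, 18:tri, 19:tri, 20:tri, 21:vx, 22:vx, 23:vx, 24:tri, 25:tri, 26:tri, 27:tri
edges: (11,0,c); (11,1,c); (11,4,c); (11,4,ck); (12,1,c); (12,2,c); (12,3,c); (12,6,ck); (18,2,c); (18,14,c); (18,15,c); (19,6,c); (19,15,c); (19,16,c); (20,14,c); (20,15,c); (20,16,c); (24,0,c); (24,21,c); (24,23,c); (25,14,c); (25,21,c); (25,22,c); (26,16,c); (26,22,c); (26,23,c); (27,21,c); (27,22,c); (27,23,c)


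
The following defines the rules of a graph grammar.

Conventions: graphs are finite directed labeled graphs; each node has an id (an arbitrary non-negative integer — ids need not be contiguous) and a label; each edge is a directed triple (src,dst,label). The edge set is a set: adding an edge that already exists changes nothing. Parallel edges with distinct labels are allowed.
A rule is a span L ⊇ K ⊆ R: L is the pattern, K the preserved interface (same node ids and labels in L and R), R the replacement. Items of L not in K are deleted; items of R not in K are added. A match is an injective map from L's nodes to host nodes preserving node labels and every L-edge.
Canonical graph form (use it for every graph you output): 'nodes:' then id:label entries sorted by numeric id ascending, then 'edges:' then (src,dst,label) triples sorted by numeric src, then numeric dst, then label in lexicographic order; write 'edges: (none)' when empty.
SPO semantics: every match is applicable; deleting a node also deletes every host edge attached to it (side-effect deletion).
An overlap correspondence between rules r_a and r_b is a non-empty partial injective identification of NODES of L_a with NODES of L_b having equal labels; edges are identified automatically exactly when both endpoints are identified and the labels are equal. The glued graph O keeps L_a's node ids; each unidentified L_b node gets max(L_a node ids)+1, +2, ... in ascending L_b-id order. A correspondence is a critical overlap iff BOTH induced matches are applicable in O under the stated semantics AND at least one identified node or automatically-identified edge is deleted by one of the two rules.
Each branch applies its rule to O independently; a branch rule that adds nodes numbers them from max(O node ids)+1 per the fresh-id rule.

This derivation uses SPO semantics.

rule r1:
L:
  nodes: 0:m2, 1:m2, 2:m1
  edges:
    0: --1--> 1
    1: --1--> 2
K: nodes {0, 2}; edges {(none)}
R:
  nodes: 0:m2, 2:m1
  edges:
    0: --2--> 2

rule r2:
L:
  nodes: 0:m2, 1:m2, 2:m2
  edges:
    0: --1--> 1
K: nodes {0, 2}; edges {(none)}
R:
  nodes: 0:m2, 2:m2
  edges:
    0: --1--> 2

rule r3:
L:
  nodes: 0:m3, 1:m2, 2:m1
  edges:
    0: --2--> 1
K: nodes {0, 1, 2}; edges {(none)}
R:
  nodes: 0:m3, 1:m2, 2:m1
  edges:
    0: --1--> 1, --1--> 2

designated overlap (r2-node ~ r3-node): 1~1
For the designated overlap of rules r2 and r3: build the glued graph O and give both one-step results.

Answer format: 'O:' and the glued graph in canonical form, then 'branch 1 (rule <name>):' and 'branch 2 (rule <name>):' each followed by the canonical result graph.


O:
nodes: 0:m2, 1:m2, 2:m2, 3:m3, 4:m1
edges: (0,1,1); (3,1,2)
branch 1 (rule r2):
nodes: 0:m2, 2:m2, 3:m3, 4:m1
edges: (0,2,1)
branch 2 (rule r3):
nodes: 0:m2, 1:m2, 2:m2, 3:m3, 4:m1
edges: (0,1,1); (3,1,1); (3,4,1)


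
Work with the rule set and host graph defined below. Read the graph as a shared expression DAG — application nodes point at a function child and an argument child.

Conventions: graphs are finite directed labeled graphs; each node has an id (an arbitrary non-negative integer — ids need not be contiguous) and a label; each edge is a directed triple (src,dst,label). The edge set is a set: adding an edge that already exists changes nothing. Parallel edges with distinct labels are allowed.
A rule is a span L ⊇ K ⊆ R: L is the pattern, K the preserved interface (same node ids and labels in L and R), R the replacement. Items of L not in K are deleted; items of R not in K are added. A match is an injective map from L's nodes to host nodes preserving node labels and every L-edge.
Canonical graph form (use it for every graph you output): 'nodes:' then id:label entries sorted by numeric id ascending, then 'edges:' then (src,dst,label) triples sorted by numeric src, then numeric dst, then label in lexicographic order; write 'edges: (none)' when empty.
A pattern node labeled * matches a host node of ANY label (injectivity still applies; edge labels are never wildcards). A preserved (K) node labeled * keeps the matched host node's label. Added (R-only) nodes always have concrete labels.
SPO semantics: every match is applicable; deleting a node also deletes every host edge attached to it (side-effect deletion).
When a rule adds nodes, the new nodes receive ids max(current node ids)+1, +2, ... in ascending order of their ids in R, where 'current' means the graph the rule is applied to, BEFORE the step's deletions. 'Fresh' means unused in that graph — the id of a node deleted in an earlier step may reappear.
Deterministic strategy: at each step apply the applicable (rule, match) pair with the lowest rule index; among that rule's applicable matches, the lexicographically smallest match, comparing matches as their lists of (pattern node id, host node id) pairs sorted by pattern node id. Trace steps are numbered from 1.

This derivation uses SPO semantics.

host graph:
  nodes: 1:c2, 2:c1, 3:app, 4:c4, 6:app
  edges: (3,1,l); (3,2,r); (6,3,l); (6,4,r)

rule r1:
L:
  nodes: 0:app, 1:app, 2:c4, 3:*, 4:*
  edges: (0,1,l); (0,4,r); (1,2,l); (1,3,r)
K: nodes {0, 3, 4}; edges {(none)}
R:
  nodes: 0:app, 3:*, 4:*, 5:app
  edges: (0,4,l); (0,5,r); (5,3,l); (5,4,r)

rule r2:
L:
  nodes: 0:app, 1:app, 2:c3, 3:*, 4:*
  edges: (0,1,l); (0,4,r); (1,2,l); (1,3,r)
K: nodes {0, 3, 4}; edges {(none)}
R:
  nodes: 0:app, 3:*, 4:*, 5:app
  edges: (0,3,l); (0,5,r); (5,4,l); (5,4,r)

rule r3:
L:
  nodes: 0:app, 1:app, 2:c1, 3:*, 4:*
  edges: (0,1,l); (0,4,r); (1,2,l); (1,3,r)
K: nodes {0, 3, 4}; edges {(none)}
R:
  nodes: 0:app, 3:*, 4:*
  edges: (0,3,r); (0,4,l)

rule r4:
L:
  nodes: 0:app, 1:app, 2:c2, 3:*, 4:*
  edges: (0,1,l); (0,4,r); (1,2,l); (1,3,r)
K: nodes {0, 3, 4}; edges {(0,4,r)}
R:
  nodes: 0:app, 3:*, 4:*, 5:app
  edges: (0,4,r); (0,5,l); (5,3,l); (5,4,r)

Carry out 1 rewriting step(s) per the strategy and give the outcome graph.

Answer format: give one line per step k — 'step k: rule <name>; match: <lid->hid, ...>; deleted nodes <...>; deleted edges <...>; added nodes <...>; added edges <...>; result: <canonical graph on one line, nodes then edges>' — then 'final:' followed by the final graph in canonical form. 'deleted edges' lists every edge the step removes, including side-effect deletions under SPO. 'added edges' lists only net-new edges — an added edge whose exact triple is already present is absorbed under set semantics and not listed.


step 1: rule r4; match: 0->6, 1->3, 2->1, 3->2, 4->4; deleted nodes 1, 3; deleted edges (3,1,l); (3,2,r); (6,3,l); added nodes 7; added edges (6,7,l); (7,2,l); (7,4,r); result: nodes: 2:c1, 4:c4, 6:app, 7:app edges: (6,4,r); (6,7,l); (7,2,l); (7,4,r)
final:
nodes: 2:c1, 4:c4, 6:app, 7:app
edges: (6,4,r); (6,7,l); (7,2,l); (7,4,r)


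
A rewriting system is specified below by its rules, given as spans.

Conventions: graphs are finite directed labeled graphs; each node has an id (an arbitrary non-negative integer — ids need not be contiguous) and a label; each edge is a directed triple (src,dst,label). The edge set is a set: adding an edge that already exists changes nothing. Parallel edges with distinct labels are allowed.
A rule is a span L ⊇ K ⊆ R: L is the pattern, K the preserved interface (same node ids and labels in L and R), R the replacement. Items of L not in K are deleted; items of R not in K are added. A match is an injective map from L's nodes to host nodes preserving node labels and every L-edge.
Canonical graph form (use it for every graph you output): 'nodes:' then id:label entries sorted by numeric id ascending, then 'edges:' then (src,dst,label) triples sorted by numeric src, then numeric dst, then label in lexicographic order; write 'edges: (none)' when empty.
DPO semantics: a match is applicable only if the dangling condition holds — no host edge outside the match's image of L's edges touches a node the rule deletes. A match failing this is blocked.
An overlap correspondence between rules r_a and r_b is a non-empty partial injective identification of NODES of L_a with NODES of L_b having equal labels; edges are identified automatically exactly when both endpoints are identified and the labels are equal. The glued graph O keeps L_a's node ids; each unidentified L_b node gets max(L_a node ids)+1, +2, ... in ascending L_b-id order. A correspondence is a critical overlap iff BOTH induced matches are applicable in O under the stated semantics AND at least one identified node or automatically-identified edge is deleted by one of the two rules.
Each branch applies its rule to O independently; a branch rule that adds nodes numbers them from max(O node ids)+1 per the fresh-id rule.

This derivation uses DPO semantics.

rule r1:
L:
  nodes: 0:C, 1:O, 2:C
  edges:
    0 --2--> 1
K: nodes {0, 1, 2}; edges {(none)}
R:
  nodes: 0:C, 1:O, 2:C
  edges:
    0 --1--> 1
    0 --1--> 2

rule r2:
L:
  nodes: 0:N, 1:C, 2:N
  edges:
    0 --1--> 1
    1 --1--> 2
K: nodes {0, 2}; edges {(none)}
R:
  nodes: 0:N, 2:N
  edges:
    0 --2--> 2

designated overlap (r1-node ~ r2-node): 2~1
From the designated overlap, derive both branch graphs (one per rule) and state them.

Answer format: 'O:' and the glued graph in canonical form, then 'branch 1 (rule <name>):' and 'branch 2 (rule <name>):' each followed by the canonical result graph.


O:
nodes: 0:C, 1:O, 2:C, 3:N, 4:N
edges: (0,1,2); (2,4,1); (3,2,1)
branch 1 (rule r1):
nodes: 0:C, 1:O, 2:C, 3:N, 4:N
edges: (0,1,1); (0,2,1); (2,4,1); (3,2,1)
branch 2 (rule r2):
nodes: 0:C, 1:O, 3:N, 4:N
edges: (0,1,2); (3,4,2)
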